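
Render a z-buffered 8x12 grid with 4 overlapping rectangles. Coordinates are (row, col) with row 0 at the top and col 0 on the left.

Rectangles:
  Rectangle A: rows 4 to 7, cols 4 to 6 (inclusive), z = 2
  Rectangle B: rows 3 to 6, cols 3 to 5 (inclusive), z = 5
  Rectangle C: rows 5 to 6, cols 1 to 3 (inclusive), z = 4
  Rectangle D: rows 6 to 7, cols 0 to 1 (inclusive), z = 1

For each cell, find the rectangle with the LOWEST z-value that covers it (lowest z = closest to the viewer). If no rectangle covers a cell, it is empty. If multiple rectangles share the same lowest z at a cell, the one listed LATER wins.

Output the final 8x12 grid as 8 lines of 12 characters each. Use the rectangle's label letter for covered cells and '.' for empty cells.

............
............
............
...BBB......
...BAAA.....
.CCCAAA.....
DDCCAAA.....
DD..AAA.....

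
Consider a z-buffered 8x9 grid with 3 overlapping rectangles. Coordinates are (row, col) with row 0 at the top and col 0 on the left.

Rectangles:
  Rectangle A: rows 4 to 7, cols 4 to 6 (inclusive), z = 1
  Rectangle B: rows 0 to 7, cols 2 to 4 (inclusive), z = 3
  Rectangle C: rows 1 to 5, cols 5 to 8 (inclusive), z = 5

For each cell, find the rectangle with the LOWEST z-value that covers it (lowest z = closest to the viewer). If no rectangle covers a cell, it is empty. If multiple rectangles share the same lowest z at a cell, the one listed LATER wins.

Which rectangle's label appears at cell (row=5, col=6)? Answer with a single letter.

Check cell (5,6):
  A: rows 4-7 cols 4-6 z=1 -> covers; best now A (z=1)
  B: rows 0-7 cols 2-4 -> outside (col miss)
  C: rows 1-5 cols 5-8 z=5 -> covers; best now A (z=1)
Winner: A at z=1

Answer: A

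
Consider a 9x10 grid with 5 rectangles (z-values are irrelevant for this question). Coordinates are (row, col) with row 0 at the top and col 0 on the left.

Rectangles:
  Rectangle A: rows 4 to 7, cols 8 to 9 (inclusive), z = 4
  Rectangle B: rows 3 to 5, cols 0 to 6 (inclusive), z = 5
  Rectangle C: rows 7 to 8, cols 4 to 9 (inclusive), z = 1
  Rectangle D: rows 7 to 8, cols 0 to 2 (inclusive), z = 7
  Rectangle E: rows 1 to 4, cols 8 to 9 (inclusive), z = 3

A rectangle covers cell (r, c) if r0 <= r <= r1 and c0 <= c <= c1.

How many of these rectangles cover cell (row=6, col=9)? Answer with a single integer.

Check cell (6,9):
  A: rows 4-7 cols 8-9 -> covers
  B: rows 3-5 cols 0-6 -> outside (row miss)
  C: rows 7-8 cols 4-9 -> outside (row miss)
  D: rows 7-8 cols 0-2 -> outside (row miss)
  E: rows 1-4 cols 8-9 -> outside (row miss)
Count covering = 1

Answer: 1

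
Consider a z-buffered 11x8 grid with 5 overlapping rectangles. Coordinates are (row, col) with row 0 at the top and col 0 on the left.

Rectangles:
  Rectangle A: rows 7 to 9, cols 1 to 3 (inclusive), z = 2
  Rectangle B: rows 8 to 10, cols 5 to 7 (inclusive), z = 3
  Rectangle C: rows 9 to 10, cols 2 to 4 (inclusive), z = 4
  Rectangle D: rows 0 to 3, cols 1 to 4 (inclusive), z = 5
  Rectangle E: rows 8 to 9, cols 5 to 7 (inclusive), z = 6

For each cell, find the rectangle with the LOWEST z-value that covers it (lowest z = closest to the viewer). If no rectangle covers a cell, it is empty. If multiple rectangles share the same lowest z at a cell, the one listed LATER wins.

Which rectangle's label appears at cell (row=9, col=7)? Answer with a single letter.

Check cell (9,7):
  A: rows 7-9 cols 1-3 -> outside (col miss)
  B: rows 8-10 cols 5-7 z=3 -> covers; best now B (z=3)
  C: rows 9-10 cols 2-4 -> outside (col miss)
  D: rows 0-3 cols 1-4 -> outside (row miss)
  E: rows 8-9 cols 5-7 z=6 -> covers; best now B (z=3)
Winner: B at z=3

Answer: B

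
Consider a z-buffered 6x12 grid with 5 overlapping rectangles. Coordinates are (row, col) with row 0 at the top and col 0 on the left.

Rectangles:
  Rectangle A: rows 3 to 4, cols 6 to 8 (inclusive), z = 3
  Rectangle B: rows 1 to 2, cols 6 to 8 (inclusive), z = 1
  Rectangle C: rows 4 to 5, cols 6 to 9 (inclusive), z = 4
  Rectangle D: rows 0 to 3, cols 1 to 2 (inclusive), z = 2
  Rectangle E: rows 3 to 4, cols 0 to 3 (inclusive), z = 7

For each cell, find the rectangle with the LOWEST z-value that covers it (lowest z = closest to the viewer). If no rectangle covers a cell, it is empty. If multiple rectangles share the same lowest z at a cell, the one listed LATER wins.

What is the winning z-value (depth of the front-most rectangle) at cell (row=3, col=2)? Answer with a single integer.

Check cell (3,2):
  A: rows 3-4 cols 6-8 -> outside (col miss)
  B: rows 1-2 cols 6-8 -> outside (row miss)
  C: rows 4-5 cols 6-9 -> outside (row miss)
  D: rows 0-3 cols 1-2 z=2 -> covers; best now D (z=2)
  E: rows 3-4 cols 0-3 z=7 -> covers; best now D (z=2)
Winner: D at z=2

Answer: 2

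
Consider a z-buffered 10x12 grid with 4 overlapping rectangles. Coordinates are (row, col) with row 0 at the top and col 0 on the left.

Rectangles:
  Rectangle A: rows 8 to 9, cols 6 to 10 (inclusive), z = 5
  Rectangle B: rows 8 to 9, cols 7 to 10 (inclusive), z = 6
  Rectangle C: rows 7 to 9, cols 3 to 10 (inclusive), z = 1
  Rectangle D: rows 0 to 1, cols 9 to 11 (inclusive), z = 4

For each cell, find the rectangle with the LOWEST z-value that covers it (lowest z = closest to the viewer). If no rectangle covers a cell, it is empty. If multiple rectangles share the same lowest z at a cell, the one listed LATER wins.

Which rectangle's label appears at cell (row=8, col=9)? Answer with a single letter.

Check cell (8,9):
  A: rows 8-9 cols 6-10 z=5 -> covers; best now A (z=5)
  B: rows 8-9 cols 7-10 z=6 -> covers; best now A (z=5)
  C: rows 7-9 cols 3-10 z=1 -> covers; best now C (z=1)
  D: rows 0-1 cols 9-11 -> outside (row miss)
Winner: C at z=1

Answer: C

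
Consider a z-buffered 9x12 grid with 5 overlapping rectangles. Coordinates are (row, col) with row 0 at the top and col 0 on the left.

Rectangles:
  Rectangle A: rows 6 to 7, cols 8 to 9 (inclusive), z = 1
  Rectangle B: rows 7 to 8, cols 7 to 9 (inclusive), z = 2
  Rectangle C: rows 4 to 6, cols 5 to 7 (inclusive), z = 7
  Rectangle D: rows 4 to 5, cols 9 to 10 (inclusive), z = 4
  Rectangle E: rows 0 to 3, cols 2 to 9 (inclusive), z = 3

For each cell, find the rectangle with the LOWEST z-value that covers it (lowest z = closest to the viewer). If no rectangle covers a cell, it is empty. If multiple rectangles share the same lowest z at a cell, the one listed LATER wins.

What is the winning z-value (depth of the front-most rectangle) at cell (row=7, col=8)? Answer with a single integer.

Check cell (7,8):
  A: rows 6-7 cols 8-9 z=1 -> covers; best now A (z=1)
  B: rows 7-8 cols 7-9 z=2 -> covers; best now A (z=1)
  C: rows 4-6 cols 5-7 -> outside (row miss)
  D: rows 4-5 cols 9-10 -> outside (row miss)
  E: rows 0-3 cols 2-9 -> outside (row miss)
Winner: A at z=1

Answer: 1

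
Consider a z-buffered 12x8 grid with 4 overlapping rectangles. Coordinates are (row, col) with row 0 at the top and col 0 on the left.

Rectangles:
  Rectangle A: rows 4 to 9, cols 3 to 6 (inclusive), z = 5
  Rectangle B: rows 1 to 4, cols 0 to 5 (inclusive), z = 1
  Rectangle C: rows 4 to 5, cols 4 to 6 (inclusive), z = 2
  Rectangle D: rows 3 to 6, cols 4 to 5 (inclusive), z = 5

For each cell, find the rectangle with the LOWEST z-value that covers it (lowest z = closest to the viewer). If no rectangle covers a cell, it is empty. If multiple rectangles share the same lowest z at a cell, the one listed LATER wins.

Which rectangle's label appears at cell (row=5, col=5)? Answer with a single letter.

Answer: C

Derivation:
Check cell (5,5):
  A: rows 4-9 cols 3-6 z=5 -> covers; best now A (z=5)
  B: rows 1-4 cols 0-5 -> outside (row miss)
  C: rows 4-5 cols 4-6 z=2 -> covers; best now C (z=2)
  D: rows 3-6 cols 4-5 z=5 -> covers; best now C (z=2)
Winner: C at z=2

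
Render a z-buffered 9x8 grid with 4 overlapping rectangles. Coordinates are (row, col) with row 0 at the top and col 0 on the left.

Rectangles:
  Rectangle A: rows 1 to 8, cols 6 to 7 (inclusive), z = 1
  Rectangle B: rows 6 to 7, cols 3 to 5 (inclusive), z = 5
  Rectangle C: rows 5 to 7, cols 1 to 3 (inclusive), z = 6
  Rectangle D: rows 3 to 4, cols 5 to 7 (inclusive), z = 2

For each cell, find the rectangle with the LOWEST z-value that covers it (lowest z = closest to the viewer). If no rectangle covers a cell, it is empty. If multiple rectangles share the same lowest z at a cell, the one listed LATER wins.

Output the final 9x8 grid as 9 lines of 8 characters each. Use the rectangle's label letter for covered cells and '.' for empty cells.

........
......AA
......AA
.....DAA
.....DAA
.CCC..AA
.CCBBBAA
.CCBBBAA
......AA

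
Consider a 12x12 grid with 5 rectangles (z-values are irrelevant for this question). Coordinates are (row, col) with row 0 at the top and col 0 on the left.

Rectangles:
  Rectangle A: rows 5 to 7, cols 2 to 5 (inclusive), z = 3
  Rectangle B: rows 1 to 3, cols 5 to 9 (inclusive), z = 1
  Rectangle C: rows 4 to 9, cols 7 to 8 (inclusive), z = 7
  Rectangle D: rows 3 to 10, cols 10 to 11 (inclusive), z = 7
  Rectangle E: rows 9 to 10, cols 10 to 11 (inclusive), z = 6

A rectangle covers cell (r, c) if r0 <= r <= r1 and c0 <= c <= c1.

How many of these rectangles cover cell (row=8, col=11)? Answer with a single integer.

Answer: 1

Derivation:
Check cell (8,11):
  A: rows 5-7 cols 2-5 -> outside (row miss)
  B: rows 1-3 cols 5-9 -> outside (row miss)
  C: rows 4-9 cols 7-8 -> outside (col miss)
  D: rows 3-10 cols 10-11 -> covers
  E: rows 9-10 cols 10-11 -> outside (row miss)
Count covering = 1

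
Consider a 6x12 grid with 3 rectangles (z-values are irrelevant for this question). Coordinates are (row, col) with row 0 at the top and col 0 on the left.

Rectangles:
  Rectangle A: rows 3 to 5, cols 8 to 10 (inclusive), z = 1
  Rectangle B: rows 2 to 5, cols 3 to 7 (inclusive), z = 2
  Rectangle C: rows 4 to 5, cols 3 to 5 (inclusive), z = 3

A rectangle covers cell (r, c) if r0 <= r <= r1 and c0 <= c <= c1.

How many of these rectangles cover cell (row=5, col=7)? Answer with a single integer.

Answer: 1

Derivation:
Check cell (5,7):
  A: rows 3-5 cols 8-10 -> outside (col miss)
  B: rows 2-5 cols 3-7 -> covers
  C: rows 4-5 cols 3-5 -> outside (col miss)
Count covering = 1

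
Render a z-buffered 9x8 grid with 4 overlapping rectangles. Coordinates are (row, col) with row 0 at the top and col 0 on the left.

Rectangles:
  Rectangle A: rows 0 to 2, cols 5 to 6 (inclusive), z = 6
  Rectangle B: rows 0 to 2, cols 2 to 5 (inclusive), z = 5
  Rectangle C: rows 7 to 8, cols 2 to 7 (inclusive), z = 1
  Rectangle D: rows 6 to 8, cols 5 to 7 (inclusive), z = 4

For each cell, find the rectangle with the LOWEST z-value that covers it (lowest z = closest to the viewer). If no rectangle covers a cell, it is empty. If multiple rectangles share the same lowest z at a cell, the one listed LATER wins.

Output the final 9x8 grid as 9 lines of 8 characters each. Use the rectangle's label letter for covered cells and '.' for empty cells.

..BBBBA.
..BBBBA.
..BBBBA.
........
........
........
.....DDD
..CCCCCC
..CCCCCC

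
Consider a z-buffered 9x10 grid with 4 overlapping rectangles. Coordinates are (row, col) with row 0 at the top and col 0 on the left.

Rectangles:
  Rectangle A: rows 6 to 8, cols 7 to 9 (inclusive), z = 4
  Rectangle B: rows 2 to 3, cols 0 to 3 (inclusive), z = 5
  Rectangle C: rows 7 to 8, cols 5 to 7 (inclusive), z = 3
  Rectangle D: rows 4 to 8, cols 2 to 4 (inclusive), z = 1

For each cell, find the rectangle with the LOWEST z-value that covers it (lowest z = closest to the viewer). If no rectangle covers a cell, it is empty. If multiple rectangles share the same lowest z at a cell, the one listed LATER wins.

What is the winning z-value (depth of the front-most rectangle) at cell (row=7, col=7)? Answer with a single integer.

Check cell (7,7):
  A: rows 6-8 cols 7-9 z=4 -> covers; best now A (z=4)
  B: rows 2-3 cols 0-3 -> outside (row miss)
  C: rows 7-8 cols 5-7 z=3 -> covers; best now C (z=3)
  D: rows 4-8 cols 2-4 -> outside (col miss)
Winner: C at z=3

Answer: 3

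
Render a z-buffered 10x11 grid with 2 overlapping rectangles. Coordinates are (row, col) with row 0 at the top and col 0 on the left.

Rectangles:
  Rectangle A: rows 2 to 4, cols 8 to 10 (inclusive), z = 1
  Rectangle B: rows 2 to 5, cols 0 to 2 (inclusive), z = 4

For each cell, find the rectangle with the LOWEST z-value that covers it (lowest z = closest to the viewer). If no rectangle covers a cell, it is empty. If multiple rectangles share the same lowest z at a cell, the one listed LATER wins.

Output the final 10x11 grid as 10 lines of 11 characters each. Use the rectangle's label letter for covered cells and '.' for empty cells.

...........
...........
BBB.....AAA
BBB.....AAA
BBB.....AAA
BBB........
...........
...........
...........
...........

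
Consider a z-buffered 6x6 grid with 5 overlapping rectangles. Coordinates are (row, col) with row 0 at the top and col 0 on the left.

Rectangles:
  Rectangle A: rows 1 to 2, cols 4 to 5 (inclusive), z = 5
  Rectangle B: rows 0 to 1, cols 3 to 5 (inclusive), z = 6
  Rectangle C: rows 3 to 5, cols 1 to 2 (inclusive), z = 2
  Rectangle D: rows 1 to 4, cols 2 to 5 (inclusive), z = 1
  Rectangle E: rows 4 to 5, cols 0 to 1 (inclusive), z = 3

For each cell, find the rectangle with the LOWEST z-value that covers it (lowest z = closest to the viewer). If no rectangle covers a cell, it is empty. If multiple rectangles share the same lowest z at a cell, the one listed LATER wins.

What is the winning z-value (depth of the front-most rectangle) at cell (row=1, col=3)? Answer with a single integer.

Answer: 1

Derivation:
Check cell (1,3):
  A: rows 1-2 cols 4-5 -> outside (col miss)
  B: rows 0-1 cols 3-5 z=6 -> covers; best now B (z=6)
  C: rows 3-5 cols 1-2 -> outside (row miss)
  D: rows 1-4 cols 2-5 z=1 -> covers; best now D (z=1)
  E: rows 4-5 cols 0-1 -> outside (row miss)
Winner: D at z=1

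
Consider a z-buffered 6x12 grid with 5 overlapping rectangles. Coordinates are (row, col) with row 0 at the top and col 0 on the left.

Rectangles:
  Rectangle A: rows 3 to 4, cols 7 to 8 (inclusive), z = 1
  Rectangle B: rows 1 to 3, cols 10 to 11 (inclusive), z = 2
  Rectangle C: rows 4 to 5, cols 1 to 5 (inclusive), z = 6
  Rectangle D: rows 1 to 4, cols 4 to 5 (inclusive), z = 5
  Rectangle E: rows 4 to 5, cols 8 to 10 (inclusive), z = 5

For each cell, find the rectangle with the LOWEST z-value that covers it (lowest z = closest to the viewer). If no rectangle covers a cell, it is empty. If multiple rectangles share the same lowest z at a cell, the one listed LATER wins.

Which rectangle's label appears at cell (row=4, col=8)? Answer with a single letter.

Answer: A

Derivation:
Check cell (4,8):
  A: rows 3-4 cols 7-8 z=1 -> covers; best now A (z=1)
  B: rows 1-3 cols 10-11 -> outside (row miss)
  C: rows 4-5 cols 1-5 -> outside (col miss)
  D: rows 1-4 cols 4-5 -> outside (col miss)
  E: rows 4-5 cols 8-10 z=5 -> covers; best now A (z=1)
Winner: A at z=1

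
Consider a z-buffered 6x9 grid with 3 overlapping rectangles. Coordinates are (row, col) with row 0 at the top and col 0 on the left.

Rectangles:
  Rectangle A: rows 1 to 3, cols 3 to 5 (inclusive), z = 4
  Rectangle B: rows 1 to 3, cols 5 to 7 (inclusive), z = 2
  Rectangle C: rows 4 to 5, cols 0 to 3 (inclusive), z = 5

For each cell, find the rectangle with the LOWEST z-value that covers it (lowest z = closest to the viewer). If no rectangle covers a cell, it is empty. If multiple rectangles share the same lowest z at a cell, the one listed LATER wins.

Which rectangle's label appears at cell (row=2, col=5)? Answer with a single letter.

Check cell (2,5):
  A: rows 1-3 cols 3-5 z=4 -> covers; best now A (z=4)
  B: rows 1-3 cols 5-7 z=2 -> covers; best now B (z=2)
  C: rows 4-5 cols 0-3 -> outside (row miss)
Winner: B at z=2

Answer: B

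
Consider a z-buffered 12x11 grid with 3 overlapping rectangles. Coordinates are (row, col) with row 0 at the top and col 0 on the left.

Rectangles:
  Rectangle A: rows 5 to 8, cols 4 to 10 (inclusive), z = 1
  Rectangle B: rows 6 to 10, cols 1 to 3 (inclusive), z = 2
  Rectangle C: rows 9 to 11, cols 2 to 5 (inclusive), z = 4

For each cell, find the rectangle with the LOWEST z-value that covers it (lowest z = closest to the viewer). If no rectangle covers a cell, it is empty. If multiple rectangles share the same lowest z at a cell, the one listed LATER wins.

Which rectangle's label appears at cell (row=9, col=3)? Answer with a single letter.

Check cell (9,3):
  A: rows 5-8 cols 4-10 -> outside (row miss)
  B: rows 6-10 cols 1-3 z=2 -> covers; best now B (z=2)
  C: rows 9-11 cols 2-5 z=4 -> covers; best now B (z=2)
Winner: B at z=2

Answer: B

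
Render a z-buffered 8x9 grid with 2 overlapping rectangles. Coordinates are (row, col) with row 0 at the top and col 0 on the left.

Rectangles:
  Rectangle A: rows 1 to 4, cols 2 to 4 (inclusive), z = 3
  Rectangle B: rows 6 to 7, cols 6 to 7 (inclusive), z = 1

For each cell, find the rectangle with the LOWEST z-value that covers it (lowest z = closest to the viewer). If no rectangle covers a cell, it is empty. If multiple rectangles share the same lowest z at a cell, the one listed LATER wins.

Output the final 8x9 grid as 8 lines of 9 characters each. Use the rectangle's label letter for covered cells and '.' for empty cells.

.........
..AAA....
..AAA....
..AAA....
..AAA....
.........
......BB.
......BB.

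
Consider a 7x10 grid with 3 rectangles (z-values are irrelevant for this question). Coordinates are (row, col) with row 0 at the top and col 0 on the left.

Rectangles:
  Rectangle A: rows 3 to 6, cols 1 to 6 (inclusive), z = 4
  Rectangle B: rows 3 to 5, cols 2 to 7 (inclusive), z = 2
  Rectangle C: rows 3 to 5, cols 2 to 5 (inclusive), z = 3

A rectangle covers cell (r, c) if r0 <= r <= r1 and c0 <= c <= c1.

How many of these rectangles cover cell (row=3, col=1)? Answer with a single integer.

Answer: 1

Derivation:
Check cell (3,1):
  A: rows 3-6 cols 1-6 -> covers
  B: rows 3-5 cols 2-7 -> outside (col miss)
  C: rows 3-5 cols 2-5 -> outside (col miss)
Count covering = 1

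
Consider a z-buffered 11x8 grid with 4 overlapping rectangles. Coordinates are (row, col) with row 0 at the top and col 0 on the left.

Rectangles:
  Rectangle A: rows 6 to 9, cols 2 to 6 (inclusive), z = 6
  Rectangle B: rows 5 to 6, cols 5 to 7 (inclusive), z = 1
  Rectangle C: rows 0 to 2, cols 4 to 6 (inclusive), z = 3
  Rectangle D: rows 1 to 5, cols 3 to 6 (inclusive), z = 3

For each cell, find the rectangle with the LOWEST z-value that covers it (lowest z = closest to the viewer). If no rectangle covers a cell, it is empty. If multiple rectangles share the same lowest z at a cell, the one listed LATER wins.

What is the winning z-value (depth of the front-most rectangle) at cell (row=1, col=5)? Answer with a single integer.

Check cell (1,5):
  A: rows 6-9 cols 2-6 -> outside (row miss)
  B: rows 5-6 cols 5-7 -> outside (row miss)
  C: rows 0-2 cols 4-6 z=3 -> covers; best now C (z=3)
  D: rows 1-5 cols 3-6 z=3 -> covers; best now D (z=3)
Winner: D at z=3

Answer: 3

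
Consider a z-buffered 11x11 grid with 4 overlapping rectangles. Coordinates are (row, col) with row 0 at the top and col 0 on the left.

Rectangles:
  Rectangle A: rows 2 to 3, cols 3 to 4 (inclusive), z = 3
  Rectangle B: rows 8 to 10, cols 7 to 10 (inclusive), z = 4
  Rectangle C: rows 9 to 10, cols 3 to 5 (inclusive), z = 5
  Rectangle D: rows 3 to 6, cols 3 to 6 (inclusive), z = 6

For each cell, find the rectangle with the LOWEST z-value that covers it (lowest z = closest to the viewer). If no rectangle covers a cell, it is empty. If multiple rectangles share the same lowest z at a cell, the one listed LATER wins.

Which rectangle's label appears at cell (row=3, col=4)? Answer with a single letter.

Answer: A

Derivation:
Check cell (3,4):
  A: rows 2-3 cols 3-4 z=3 -> covers; best now A (z=3)
  B: rows 8-10 cols 7-10 -> outside (row miss)
  C: rows 9-10 cols 3-5 -> outside (row miss)
  D: rows 3-6 cols 3-6 z=6 -> covers; best now A (z=3)
Winner: A at z=3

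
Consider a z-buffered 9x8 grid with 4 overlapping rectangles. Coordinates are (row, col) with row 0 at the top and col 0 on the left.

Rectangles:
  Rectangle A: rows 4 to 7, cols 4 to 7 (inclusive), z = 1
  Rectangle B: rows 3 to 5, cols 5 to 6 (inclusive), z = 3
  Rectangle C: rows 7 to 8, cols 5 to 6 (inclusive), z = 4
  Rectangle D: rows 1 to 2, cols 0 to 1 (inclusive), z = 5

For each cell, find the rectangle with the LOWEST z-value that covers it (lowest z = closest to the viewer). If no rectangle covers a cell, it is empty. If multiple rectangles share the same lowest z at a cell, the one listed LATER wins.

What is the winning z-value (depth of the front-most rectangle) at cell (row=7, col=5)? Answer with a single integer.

Answer: 1

Derivation:
Check cell (7,5):
  A: rows 4-7 cols 4-7 z=1 -> covers; best now A (z=1)
  B: rows 3-5 cols 5-6 -> outside (row miss)
  C: rows 7-8 cols 5-6 z=4 -> covers; best now A (z=1)
  D: rows 1-2 cols 0-1 -> outside (row miss)
Winner: A at z=1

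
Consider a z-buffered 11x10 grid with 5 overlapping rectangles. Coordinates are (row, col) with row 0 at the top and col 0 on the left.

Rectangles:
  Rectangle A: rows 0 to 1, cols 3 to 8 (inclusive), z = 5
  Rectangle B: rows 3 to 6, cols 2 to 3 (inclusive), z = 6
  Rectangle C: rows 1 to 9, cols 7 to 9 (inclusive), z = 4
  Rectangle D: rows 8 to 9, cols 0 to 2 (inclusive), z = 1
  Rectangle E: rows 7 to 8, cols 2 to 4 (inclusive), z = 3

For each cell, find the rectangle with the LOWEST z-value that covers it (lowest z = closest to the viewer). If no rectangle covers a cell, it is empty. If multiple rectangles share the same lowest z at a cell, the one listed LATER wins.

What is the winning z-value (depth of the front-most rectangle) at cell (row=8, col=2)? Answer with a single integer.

Answer: 1

Derivation:
Check cell (8,2):
  A: rows 0-1 cols 3-8 -> outside (row miss)
  B: rows 3-6 cols 2-3 -> outside (row miss)
  C: rows 1-9 cols 7-9 -> outside (col miss)
  D: rows 8-9 cols 0-2 z=1 -> covers; best now D (z=1)
  E: rows 7-8 cols 2-4 z=3 -> covers; best now D (z=1)
Winner: D at z=1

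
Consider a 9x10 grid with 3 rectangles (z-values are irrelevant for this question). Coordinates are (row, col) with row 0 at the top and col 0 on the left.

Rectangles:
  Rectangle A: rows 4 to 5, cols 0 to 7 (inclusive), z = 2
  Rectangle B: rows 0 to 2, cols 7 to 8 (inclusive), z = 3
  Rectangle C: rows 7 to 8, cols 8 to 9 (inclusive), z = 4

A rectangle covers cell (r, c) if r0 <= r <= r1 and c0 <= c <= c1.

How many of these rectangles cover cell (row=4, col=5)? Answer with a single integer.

Check cell (4,5):
  A: rows 4-5 cols 0-7 -> covers
  B: rows 0-2 cols 7-8 -> outside (row miss)
  C: rows 7-8 cols 8-9 -> outside (row miss)
Count covering = 1

Answer: 1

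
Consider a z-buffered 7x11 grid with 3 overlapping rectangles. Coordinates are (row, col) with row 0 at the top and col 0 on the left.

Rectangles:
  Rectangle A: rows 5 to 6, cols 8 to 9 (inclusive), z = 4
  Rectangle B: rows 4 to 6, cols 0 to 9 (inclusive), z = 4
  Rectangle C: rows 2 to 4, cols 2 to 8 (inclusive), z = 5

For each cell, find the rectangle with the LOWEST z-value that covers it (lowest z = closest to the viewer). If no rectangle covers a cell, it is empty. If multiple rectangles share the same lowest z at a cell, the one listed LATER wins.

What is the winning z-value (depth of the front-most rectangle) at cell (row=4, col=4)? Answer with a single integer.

Answer: 4

Derivation:
Check cell (4,4):
  A: rows 5-6 cols 8-9 -> outside (row miss)
  B: rows 4-6 cols 0-9 z=4 -> covers; best now B (z=4)
  C: rows 2-4 cols 2-8 z=5 -> covers; best now B (z=4)
Winner: B at z=4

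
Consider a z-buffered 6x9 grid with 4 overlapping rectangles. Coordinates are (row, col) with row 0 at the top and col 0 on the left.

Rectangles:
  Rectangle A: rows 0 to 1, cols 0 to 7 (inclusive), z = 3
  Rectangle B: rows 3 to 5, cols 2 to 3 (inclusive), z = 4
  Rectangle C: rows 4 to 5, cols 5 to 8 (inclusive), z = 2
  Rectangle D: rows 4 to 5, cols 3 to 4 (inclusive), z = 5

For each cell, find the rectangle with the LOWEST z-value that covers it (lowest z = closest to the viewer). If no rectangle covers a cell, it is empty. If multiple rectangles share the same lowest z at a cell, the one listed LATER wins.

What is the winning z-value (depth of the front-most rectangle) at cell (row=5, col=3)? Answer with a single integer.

Answer: 4

Derivation:
Check cell (5,3):
  A: rows 0-1 cols 0-7 -> outside (row miss)
  B: rows 3-5 cols 2-3 z=4 -> covers; best now B (z=4)
  C: rows 4-5 cols 5-8 -> outside (col miss)
  D: rows 4-5 cols 3-4 z=5 -> covers; best now B (z=4)
Winner: B at z=4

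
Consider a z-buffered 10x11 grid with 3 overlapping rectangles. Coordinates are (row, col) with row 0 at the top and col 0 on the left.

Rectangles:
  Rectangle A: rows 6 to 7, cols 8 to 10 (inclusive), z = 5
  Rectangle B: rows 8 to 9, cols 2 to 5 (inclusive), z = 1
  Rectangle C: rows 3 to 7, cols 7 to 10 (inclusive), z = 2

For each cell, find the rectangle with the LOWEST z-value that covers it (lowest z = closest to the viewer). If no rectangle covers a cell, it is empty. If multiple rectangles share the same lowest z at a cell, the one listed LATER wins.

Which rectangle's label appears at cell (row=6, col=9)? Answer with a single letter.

Answer: C

Derivation:
Check cell (6,9):
  A: rows 6-7 cols 8-10 z=5 -> covers; best now A (z=5)
  B: rows 8-9 cols 2-5 -> outside (row miss)
  C: rows 3-7 cols 7-10 z=2 -> covers; best now C (z=2)
Winner: C at z=2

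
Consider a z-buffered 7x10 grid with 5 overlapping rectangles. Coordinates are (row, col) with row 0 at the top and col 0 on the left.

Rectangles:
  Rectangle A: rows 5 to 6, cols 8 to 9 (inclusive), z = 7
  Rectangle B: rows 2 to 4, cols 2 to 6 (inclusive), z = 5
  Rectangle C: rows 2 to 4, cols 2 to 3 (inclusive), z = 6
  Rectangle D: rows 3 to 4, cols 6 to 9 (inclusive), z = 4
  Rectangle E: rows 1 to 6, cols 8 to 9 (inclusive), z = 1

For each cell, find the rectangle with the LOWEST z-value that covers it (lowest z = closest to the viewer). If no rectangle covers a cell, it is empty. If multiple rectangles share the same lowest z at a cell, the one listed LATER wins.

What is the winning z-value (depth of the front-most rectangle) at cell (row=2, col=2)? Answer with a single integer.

Answer: 5

Derivation:
Check cell (2,2):
  A: rows 5-6 cols 8-9 -> outside (row miss)
  B: rows 2-4 cols 2-6 z=5 -> covers; best now B (z=5)
  C: rows 2-4 cols 2-3 z=6 -> covers; best now B (z=5)
  D: rows 3-4 cols 6-9 -> outside (row miss)
  E: rows 1-6 cols 8-9 -> outside (col miss)
Winner: B at z=5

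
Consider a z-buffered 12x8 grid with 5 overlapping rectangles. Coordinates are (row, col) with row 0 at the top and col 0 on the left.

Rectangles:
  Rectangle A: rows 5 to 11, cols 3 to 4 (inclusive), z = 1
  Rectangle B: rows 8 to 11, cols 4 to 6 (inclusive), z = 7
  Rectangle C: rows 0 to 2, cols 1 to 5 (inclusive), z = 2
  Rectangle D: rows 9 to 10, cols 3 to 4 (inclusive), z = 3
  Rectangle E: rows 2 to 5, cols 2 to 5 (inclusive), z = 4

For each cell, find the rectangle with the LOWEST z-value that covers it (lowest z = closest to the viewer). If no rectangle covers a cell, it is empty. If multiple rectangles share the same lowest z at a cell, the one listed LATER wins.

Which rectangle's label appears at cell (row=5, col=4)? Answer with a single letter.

Answer: A

Derivation:
Check cell (5,4):
  A: rows 5-11 cols 3-4 z=1 -> covers; best now A (z=1)
  B: rows 8-11 cols 4-6 -> outside (row miss)
  C: rows 0-2 cols 1-5 -> outside (row miss)
  D: rows 9-10 cols 3-4 -> outside (row miss)
  E: rows 2-5 cols 2-5 z=4 -> covers; best now A (z=1)
Winner: A at z=1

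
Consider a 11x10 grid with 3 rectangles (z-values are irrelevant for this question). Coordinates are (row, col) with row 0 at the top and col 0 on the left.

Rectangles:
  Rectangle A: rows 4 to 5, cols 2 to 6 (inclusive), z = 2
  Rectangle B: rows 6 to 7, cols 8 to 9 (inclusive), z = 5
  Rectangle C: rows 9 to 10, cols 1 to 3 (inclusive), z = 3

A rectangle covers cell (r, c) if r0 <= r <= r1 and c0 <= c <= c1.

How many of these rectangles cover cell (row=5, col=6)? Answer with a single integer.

Answer: 1

Derivation:
Check cell (5,6):
  A: rows 4-5 cols 2-6 -> covers
  B: rows 6-7 cols 8-9 -> outside (row miss)
  C: rows 9-10 cols 1-3 -> outside (row miss)
Count covering = 1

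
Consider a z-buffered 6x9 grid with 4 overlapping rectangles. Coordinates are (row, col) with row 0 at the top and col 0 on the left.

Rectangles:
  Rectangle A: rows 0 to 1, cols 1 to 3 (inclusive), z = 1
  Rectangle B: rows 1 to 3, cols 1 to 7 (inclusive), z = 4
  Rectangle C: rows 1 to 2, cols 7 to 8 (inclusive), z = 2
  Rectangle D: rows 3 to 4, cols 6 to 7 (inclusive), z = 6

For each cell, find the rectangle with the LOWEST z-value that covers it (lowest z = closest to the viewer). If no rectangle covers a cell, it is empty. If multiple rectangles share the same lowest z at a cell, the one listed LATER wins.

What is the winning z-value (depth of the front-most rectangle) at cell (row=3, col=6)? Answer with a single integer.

Answer: 4

Derivation:
Check cell (3,6):
  A: rows 0-1 cols 1-3 -> outside (row miss)
  B: rows 1-3 cols 1-7 z=4 -> covers; best now B (z=4)
  C: rows 1-2 cols 7-8 -> outside (row miss)
  D: rows 3-4 cols 6-7 z=6 -> covers; best now B (z=4)
Winner: B at z=4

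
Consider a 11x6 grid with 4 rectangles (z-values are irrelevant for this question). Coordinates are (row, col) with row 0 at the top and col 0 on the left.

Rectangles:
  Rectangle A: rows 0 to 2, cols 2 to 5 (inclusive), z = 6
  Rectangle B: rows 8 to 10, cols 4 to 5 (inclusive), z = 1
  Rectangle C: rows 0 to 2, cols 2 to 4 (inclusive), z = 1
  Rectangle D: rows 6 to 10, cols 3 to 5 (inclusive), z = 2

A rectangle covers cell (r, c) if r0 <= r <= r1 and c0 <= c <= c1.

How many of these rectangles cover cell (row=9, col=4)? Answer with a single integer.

Answer: 2

Derivation:
Check cell (9,4):
  A: rows 0-2 cols 2-5 -> outside (row miss)
  B: rows 8-10 cols 4-5 -> covers
  C: rows 0-2 cols 2-4 -> outside (row miss)
  D: rows 6-10 cols 3-5 -> covers
Count covering = 2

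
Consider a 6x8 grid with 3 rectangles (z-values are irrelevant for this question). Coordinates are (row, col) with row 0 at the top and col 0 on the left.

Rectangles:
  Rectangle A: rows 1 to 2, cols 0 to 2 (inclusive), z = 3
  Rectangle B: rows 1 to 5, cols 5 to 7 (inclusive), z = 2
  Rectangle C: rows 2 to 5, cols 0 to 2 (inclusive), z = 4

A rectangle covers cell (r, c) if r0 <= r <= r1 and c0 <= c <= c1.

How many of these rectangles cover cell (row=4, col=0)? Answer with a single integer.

Check cell (4,0):
  A: rows 1-2 cols 0-2 -> outside (row miss)
  B: rows 1-5 cols 5-7 -> outside (col miss)
  C: rows 2-5 cols 0-2 -> covers
Count covering = 1

Answer: 1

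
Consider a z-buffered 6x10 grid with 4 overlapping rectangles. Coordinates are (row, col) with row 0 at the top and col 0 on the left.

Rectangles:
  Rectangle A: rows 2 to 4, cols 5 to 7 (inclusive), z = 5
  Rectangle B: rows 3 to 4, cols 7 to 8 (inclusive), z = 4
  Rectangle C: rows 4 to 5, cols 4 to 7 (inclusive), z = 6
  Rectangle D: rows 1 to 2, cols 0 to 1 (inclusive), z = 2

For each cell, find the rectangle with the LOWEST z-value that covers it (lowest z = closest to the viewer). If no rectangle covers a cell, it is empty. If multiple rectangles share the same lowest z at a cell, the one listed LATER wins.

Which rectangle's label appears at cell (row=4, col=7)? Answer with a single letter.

Check cell (4,7):
  A: rows 2-4 cols 5-7 z=5 -> covers; best now A (z=5)
  B: rows 3-4 cols 7-8 z=4 -> covers; best now B (z=4)
  C: rows 4-5 cols 4-7 z=6 -> covers; best now B (z=4)
  D: rows 1-2 cols 0-1 -> outside (row miss)
Winner: B at z=4

Answer: B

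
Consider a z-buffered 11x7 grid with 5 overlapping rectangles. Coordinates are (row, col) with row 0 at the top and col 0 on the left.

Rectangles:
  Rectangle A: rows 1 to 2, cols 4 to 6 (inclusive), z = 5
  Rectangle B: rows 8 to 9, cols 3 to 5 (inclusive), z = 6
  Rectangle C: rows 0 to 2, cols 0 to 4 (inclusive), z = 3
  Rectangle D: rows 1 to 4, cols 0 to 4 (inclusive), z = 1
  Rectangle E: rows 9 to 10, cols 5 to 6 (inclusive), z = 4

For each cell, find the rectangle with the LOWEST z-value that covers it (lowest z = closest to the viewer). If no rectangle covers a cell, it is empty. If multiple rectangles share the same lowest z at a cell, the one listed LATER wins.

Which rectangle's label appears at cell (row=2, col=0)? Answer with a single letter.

Check cell (2,0):
  A: rows 1-2 cols 4-6 -> outside (col miss)
  B: rows 8-9 cols 3-5 -> outside (row miss)
  C: rows 0-2 cols 0-4 z=3 -> covers; best now C (z=3)
  D: rows 1-4 cols 0-4 z=1 -> covers; best now D (z=1)
  E: rows 9-10 cols 5-6 -> outside (row miss)
Winner: D at z=1

Answer: D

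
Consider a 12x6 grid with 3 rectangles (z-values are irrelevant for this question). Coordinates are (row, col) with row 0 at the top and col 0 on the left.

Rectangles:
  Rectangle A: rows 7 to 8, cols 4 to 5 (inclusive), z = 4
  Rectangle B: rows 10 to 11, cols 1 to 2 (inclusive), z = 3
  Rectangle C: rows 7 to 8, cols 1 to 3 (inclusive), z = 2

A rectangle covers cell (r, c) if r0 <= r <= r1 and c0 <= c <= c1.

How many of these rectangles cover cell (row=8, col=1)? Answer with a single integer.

Check cell (8,1):
  A: rows 7-8 cols 4-5 -> outside (col miss)
  B: rows 10-11 cols 1-2 -> outside (row miss)
  C: rows 7-8 cols 1-3 -> covers
Count covering = 1

Answer: 1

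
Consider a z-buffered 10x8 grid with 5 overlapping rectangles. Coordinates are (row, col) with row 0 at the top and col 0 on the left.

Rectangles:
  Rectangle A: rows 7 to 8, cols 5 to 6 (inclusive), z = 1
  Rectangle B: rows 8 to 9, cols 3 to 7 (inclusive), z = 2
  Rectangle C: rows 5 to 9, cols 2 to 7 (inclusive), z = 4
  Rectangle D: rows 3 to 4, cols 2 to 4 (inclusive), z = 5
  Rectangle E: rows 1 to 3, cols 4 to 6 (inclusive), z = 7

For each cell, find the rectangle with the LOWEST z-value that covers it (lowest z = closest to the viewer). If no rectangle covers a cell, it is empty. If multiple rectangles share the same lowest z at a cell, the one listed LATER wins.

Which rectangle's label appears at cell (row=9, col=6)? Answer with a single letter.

Answer: B

Derivation:
Check cell (9,6):
  A: rows 7-8 cols 5-6 -> outside (row miss)
  B: rows 8-9 cols 3-7 z=2 -> covers; best now B (z=2)
  C: rows 5-9 cols 2-7 z=4 -> covers; best now B (z=2)
  D: rows 3-4 cols 2-4 -> outside (row miss)
  E: rows 1-3 cols 4-6 -> outside (row miss)
Winner: B at z=2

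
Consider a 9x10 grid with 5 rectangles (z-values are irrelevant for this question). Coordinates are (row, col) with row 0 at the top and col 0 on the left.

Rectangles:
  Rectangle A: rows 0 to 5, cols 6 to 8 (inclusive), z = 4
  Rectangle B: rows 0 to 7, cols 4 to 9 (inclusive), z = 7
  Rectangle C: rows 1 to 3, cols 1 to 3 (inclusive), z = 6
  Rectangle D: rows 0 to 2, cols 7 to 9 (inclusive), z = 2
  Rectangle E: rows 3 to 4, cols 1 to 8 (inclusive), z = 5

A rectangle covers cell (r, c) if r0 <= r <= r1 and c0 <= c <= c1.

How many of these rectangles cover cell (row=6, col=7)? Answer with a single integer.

Answer: 1

Derivation:
Check cell (6,7):
  A: rows 0-5 cols 6-8 -> outside (row miss)
  B: rows 0-7 cols 4-9 -> covers
  C: rows 1-3 cols 1-3 -> outside (row miss)
  D: rows 0-2 cols 7-9 -> outside (row miss)
  E: rows 3-4 cols 1-8 -> outside (row miss)
Count covering = 1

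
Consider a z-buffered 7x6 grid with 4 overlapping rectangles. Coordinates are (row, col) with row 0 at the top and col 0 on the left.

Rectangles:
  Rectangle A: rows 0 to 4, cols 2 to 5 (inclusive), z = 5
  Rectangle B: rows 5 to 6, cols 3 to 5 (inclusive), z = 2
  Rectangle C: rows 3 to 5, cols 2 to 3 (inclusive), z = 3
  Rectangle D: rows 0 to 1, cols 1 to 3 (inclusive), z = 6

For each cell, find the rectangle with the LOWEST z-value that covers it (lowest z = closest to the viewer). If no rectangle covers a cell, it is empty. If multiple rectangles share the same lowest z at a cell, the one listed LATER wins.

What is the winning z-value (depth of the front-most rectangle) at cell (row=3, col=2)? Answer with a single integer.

Check cell (3,2):
  A: rows 0-4 cols 2-5 z=5 -> covers; best now A (z=5)
  B: rows 5-6 cols 3-5 -> outside (row miss)
  C: rows 3-5 cols 2-3 z=3 -> covers; best now C (z=3)
  D: rows 0-1 cols 1-3 -> outside (row miss)
Winner: C at z=3

Answer: 3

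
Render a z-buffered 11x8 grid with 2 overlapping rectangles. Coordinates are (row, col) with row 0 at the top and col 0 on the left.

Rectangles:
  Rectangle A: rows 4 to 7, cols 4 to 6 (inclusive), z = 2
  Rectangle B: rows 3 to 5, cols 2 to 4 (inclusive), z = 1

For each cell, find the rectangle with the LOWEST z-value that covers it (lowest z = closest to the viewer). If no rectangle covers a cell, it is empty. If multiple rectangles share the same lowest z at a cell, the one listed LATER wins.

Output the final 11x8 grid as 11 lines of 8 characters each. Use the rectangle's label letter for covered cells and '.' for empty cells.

........
........
........
..BBB...
..BBBAA.
..BBBAA.
....AAA.
....AAA.
........
........
........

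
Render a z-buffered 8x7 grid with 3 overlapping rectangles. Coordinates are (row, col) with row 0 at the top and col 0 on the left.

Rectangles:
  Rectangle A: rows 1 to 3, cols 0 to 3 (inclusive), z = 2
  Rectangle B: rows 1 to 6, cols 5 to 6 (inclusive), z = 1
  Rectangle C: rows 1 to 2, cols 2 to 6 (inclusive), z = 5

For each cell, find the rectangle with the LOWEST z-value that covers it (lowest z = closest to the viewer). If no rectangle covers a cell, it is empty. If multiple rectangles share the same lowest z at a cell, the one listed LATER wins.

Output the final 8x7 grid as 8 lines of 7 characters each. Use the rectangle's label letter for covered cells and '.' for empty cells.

.......
AAAACBB
AAAACBB
AAAA.BB
.....BB
.....BB
.....BB
.......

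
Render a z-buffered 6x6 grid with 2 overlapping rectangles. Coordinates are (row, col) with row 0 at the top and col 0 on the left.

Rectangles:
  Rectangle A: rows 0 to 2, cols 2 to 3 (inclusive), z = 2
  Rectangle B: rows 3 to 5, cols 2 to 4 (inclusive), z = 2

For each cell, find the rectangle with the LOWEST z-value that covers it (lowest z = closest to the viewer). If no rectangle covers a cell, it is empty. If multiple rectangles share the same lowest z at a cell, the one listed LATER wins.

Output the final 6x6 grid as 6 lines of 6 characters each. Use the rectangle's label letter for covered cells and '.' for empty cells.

..AA..
..AA..
..AA..
..BBB.
..BBB.
..BBB.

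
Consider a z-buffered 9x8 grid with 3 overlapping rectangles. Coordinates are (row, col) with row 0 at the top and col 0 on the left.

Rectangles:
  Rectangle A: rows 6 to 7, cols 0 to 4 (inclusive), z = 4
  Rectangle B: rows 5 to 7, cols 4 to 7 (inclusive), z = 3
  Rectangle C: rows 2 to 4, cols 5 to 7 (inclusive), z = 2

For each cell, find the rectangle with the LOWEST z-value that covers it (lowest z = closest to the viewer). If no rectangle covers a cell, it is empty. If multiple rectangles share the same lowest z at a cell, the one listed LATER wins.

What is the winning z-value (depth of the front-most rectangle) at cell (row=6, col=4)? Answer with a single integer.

Check cell (6,4):
  A: rows 6-7 cols 0-4 z=4 -> covers; best now A (z=4)
  B: rows 5-7 cols 4-7 z=3 -> covers; best now B (z=3)
  C: rows 2-4 cols 5-7 -> outside (row miss)
Winner: B at z=3

Answer: 3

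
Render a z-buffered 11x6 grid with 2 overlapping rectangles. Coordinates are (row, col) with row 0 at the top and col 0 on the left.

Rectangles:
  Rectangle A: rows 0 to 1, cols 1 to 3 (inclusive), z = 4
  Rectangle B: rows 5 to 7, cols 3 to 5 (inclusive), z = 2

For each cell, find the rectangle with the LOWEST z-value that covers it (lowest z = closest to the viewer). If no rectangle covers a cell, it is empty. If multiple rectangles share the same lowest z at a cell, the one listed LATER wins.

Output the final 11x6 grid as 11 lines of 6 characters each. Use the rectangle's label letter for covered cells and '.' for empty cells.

.AAA..
.AAA..
......
......
......
...BBB
...BBB
...BBB
......
......
......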